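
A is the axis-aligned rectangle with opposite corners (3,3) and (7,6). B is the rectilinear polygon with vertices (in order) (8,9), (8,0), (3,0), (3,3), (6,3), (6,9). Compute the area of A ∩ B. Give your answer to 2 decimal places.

3.00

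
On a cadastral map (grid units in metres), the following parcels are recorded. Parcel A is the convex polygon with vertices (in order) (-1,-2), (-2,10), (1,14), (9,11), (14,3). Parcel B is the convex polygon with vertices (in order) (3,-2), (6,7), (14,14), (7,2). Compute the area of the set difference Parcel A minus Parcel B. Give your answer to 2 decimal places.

131.19

|Parcel A| = 159.5, |Parcel A∩Parcel B| = 28.3099.
|Parcel A ∖ Parcel B| = |Parcel A| − |Parcel A∩Parcel B| = 159.5 − 28.3099 = 131.19.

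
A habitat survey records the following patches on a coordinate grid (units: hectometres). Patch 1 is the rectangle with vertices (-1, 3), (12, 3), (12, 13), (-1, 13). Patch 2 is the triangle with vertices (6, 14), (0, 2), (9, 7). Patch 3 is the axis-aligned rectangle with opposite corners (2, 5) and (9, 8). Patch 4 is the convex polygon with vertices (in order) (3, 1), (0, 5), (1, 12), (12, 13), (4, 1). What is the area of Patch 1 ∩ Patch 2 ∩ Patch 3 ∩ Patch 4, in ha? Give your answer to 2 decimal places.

The intersection is the polygon with vertices (5.4,5), (2,5), (2,6), (3,8), (8.571,8), (8.609,7.913), (7.412,6.118).
By the shoelace formula its area is 15.29.

15.29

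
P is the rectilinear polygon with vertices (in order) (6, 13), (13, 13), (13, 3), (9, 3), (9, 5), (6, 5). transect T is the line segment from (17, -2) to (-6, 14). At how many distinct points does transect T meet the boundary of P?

The segment meets the boundary at (6,5.652), (6.938,5), (9,3.565), (9.812,3).

4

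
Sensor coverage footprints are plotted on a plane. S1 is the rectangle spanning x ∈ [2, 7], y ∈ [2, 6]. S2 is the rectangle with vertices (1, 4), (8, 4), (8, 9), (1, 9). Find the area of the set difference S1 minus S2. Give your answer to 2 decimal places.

10.00

|S1∩S2|: x∈[2,7], y∈[4,6] → 5·2 = 10.
|S1| = 20.
|S1 ∖ S2| = |S1| − |S1∩S2| = 20 − 10 = 10.00.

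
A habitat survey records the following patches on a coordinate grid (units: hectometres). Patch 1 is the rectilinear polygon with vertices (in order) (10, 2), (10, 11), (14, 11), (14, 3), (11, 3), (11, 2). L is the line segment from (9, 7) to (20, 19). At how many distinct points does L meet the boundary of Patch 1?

2

The segment meets the boundary at (12.667,11), (10,8.091).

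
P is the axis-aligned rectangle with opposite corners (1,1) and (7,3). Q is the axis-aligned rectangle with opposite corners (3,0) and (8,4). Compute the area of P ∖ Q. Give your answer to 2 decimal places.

|P∩Q|: x∈[3,7], y∈[1,3] → 4·2 = 8.
|P| = 12.
|P ∖ Q| = |P| − |P∩Q| = 12 − 8 = 4.00.

4.00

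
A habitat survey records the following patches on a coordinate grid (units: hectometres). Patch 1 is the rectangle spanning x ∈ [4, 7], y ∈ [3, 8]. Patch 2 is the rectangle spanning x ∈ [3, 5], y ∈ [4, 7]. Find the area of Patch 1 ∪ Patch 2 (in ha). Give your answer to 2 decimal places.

By inclusion–exclusion:
Individual areas: |Patch 1| = 15, |Patch 2| = 6.
|Patch 1∩Patch 2|: x∈[4,5], y∈[4,7] → 1·3 = 3.
|Patch 1 ∪ Patch 2| = 21 − 3 = 18.00.

18.00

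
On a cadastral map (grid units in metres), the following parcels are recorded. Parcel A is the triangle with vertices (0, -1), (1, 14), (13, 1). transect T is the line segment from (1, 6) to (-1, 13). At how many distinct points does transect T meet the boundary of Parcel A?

1

The segment meets the boundary at (0.568,7.514).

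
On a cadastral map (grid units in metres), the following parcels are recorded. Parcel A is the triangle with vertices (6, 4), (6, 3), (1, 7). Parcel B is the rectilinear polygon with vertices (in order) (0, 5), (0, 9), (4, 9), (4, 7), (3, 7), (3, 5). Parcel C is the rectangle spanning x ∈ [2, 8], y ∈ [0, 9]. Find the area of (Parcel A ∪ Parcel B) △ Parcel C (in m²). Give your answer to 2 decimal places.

53.90

|Parcel A ∪ Parcel B| = 16.1.
|(Parcel A ∪ Parcel B) ∩ Parcel C| = 8.1.
|(Parcel A ∪ Parcel B) △ Parcel C| = 16.1 + 54 − 16.2 = 53.90.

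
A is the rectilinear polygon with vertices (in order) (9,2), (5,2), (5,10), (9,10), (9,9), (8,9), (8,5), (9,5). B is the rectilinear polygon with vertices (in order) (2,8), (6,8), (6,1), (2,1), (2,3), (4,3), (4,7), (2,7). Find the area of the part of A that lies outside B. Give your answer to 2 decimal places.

22.00

|A| = 28, |A∩B| = 6.
|A ∖ B| = |A| − |A∩B| = 28 − 6 = 22.00.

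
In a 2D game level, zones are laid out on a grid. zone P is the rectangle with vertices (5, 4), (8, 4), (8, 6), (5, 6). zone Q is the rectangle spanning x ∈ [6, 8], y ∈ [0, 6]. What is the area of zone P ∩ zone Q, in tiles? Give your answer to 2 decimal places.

4.00

|zone P∩zone Q|: x∈[6,8], y∈[4,6] → 2·2 = 4.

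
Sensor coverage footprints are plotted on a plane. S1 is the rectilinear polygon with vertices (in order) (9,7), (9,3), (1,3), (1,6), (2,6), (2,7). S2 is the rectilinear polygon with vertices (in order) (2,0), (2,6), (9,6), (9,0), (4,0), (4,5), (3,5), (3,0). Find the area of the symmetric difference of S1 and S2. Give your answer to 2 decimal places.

30.00

|S1| = 31, |S2| = 37, |S1∩S2| = 19.
|S1 △ S2| = |S1| + |S2| − 2·|S1∩S2| = 31 + 37 − 38 = 30.00.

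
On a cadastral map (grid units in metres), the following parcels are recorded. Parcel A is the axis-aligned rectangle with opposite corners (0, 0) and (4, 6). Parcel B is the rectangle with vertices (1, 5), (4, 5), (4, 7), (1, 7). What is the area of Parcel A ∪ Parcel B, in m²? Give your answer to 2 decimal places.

By inclusion–exclusion:
Individual areas: |Parcel A| = 24, |Parcel B| = 6.
|Parcel A∩Parcel B|: x∈[1,4], y∈[5,6] → 3·1 = 3.
|Parcel A ∪ Parcel B| = 30 − 3 = 27.00.

27.00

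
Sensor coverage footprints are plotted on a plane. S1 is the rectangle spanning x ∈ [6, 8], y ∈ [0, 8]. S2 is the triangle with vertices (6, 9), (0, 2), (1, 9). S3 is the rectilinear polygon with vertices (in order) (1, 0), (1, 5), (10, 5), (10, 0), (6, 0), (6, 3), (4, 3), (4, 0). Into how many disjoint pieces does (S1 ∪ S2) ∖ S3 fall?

(S1 ∪ S2) ∖ S3 splits into 2 disjoint pieces (area 6, area 16.0595).

2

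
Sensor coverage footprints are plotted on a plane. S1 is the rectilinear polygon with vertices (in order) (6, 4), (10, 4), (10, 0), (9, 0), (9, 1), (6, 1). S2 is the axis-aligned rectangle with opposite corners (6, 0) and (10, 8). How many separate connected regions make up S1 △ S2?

S1 △ S2 splits into 2 disjoint pieces (area 16, area 3).

2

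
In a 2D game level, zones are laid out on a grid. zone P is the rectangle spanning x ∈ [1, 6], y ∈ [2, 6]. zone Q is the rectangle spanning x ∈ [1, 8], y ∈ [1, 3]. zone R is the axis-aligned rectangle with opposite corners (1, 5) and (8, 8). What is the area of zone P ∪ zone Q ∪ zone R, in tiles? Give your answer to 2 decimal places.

By inclusion–exclusion:
Individual areas: |zone P| = 20, |zone Q| = 14, |zone R| = 21.
|zone P∩zone Q|: x∈[1,6], y∈[2,3] → 5·1 = 5.
|zone P∩zone R|: x∈[1,6], y∈[5,6] → 5·1 = 5.
|zone Q∩zone R| = 0 (no overlap).
|zone P∩zone Q∩zone R| = 0.
|zone P ∪ zone Q ∪ zone R| = 55 − 10 + 0 = 45.00.

45.00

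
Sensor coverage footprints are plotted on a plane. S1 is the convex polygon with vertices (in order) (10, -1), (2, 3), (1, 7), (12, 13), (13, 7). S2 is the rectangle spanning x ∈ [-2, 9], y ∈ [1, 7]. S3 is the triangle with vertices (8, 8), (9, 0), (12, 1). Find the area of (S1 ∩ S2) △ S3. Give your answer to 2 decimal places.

|S1 ∩ S2| = 40.
|(S1 ∩ S2) ∩ S3| = 2.8393.
|(S1 ∩ S2) △ S3| = 40 + 12.5 − 5.6786 = 46.82.

46.82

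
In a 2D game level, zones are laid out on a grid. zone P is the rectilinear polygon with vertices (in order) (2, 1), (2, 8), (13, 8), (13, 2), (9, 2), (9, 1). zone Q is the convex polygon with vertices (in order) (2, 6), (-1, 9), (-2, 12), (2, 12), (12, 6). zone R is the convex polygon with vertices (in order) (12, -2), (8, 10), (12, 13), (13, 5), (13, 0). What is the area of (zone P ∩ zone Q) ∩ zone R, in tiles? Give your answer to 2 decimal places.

The region (zone P ∩ zone Q) ∩ zone R is the polygon with vertices (12,6), (9.333,6), (8.667,8).
By the shoelace formula its area is 2.67.

2.67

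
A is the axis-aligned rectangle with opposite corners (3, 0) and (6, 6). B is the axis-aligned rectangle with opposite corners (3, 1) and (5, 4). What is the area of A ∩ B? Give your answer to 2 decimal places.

6.00

|A∩B|: x∈[3,5], y∈[1,4] → 2·3 = 6.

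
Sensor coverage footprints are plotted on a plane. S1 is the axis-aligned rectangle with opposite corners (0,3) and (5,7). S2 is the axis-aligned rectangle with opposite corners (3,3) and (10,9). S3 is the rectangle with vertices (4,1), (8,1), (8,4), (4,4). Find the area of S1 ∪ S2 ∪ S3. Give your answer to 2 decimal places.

By inclusion–exclusion:
Individual areas: |S1| = 20, |S2| = 42, |S3| = 12.
|S1∩S2|: x∈[3,5], y∈[3,7] → 2·4 = 8.
|S1∩S3|: x∈[4,5], y∈[3,4] → 1·1 = 1.
|S2∩S3|: x∈[4,8], y∈[3,4] → 4·1 = 4.
|S1∩S2∩S3| = 1.
|S1 ∪ S2 ∪ S3| = 74 − 13 + 1 = 62.00.

62.00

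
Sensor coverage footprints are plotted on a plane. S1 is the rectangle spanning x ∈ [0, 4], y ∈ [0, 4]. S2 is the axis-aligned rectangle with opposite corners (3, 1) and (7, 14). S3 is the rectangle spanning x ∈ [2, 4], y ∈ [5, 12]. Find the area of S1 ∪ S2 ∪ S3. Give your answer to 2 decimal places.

By inclusion–exclusion:
Individual areas: |S1| = 16, |S2| = 52, |S3| = 14.
|S1∩S2|: x∈[3,4], y∈[1,4] → 1·3 = 3.
|S1∩S3| = 0 (no overlap).
|S2∩S3|: x∈[3,4], y∈[5,12] → 1·7 = 7.
|S1∩S2∩S3| = 0.
|S1 ∪ S2 ∪ S3| = 82 − 10 + 0 = 72.00.

72.00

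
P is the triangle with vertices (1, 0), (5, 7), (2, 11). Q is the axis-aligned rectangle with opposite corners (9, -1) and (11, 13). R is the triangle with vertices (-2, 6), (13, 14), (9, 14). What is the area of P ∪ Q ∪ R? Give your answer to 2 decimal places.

59.98

By inclusion–exclusion:
Individual areas: |P| = 18.5, |Q| = 28, |R| = 16.
|P∩Q| = 0.
|P∩R| = 1.3201.
|Q∩R| = 1.2.
|P∩Q∩R| = 0.
|P ∪ Q ∪ R| = 62.5 − 2.5201 + 0 = 59.98.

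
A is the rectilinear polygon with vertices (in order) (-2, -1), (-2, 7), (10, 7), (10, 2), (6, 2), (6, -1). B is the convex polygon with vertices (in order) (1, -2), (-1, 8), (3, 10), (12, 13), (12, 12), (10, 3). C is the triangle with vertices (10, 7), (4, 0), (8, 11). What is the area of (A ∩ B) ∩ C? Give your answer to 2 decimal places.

12.09

The region (A ∩ B) ∩ C is the polygon with vertices (10,7), (4,0), (6.545,7).
By the shoelace formula its area is 12.09.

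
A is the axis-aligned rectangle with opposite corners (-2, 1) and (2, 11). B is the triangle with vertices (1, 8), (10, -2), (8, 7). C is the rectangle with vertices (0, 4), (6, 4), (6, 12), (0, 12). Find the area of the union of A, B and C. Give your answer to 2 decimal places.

By inclusion–exclusion:
Individual areas: |A| = 40, |B| = 30.5, |C| = 48.
|A∩B| = 0.4841.
|A∩C|: x∈[0,2], y∈[4,11] → 2·7 = 14.
|B∩C| = 11.0143.
|A∩B∩C| = 0.4841.
|A ∪ B ∪ C| = 118.5 − 25.4984 + 0.4841 = 93.49.

93.49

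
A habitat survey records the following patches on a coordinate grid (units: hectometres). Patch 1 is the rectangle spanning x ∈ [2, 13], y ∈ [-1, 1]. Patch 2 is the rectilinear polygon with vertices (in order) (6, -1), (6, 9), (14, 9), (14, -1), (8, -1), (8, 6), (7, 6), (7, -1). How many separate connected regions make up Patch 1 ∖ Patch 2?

2

Patch 1 ∖ Patch 2 splits into 2 disjoint pieces (area 2, area 8).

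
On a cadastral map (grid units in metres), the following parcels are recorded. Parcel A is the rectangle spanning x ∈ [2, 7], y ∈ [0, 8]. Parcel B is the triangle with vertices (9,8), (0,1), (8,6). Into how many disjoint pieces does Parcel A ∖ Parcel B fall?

2

Parcel A ∖ Parcel B splits into 2 disjoint pieces (area 19.0625, area 17.5).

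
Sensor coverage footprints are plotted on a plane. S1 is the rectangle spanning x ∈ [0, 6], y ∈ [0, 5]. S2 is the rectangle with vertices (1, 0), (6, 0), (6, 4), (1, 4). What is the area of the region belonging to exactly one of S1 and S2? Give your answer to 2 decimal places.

|S1∩S2|: x∈[1,6], y∈[0,4] → 5·4 = 20.
|S1 △ S2| = |S1| + |S2| − 2·|S1∩S2| = 30 + 20 − 40 = 10.00.

10.00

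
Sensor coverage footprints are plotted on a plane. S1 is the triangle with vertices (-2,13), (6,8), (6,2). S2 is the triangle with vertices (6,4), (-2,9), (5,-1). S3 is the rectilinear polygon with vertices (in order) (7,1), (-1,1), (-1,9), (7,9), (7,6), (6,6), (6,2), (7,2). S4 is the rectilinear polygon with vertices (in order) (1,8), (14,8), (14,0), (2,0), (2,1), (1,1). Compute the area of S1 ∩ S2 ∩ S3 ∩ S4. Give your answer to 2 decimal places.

The intersection is the polygon with vertices (5.686,2.431), (3.333,5.667), (6,4).
By the shoelace formula its area is 2.35.

2.35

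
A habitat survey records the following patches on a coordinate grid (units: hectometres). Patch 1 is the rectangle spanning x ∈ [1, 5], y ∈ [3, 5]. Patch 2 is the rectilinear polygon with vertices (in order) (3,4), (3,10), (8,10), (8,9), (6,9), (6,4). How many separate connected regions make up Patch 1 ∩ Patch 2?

1

Patch 1 ∩ Patch 2 is a single connected region.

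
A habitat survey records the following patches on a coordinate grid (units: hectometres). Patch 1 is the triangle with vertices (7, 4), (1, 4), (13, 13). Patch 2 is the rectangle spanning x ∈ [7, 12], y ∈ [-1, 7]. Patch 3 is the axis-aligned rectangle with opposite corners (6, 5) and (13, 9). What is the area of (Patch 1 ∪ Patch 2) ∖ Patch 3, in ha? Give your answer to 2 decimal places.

45.71

|Patch 1 ∪ Patch 2| = 64.
|(Patch 1 ∪ Patch 2) ∩ Patch 3| = 18.2917.
|(Patch 1 ∪ Patch 2) ∖ Patch 3| = 64 − 18.2917 = 45.71.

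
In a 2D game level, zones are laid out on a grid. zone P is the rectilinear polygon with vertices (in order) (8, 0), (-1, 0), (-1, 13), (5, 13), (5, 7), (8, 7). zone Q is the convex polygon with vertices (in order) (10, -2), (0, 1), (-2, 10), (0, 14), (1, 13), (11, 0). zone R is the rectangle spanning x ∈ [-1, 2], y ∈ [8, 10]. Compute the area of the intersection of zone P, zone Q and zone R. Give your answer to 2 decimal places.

The intersection is the polygon with vertices (-1,10), (2,10), (2,8), (-1,8).
By the shoelace formula its area is 6.00.

6.00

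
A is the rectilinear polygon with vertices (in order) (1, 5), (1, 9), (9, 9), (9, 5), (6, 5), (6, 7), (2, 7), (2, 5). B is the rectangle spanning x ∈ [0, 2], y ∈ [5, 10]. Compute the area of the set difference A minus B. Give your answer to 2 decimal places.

|A| = 24, |A∩B| = 4.
|A ∖ B| = |A| − |A∩B| = 24 − 4 = 20.00.

20.00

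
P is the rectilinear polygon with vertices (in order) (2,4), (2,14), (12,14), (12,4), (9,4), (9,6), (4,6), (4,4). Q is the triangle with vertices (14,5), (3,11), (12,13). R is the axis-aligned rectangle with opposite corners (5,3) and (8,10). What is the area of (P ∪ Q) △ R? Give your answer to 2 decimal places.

93.91

|P ∪ Q| = 96.9091.
|(P ∪ Q) ∩ R| = 12.
|(P ∪ Q) △ R| = 96.9091 + 21 − 24 = 93.91.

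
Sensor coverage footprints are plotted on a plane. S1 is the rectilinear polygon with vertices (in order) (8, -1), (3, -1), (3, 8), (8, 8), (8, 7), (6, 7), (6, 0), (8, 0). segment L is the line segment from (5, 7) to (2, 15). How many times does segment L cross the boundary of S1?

1

The segment meets the boundary at (4.625,8).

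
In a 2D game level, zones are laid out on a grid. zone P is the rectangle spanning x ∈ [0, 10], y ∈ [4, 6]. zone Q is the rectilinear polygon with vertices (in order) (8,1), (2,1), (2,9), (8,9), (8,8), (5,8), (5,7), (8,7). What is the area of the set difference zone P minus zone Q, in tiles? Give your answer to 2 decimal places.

|zone P| = 20, |zone P∩zone Q| = 12.
|zone P ∖ zone Q| = |zone P| − |zone P∩zone Q| = 20 − 12 = 8.00.

8.00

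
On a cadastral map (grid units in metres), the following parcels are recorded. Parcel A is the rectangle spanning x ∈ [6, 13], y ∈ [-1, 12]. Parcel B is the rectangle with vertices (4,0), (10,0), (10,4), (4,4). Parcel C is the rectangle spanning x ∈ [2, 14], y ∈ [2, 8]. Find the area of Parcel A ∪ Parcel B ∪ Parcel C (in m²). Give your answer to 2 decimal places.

125.00

By inclusion–exclusion:
Individual areas: |Parcel A| = 91, |Parcel B| = 24, |Parcel C| = 72.
|Parcel A∩Parcel B|: x∈[6,10], y∈[0,4] → 4·4 = 16.
|Parcel A∩Parcel C|: x∈[6,13], y∈[2,8] → 7·6 = 42.
|Parcel B∩Parcel C|: x∈[4,10], y∈[2,4] → 6·2 = 12.
|Parcel A∩Parcel B∩Parcel C| = 8.
|Parcel A ∪ Parcel B ∪ Parcel C| = 187 − 70 + 8 = 125.00.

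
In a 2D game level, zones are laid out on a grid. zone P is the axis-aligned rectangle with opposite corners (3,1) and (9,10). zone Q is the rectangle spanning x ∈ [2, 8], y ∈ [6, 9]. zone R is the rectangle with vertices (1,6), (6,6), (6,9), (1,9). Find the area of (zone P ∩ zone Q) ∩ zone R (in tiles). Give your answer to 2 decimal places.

The region (zone P ∩ zone Q) ∩ zone R is the polygon with vertices (6,9), (6,6), (3,6), (3,9).
By the shoelace formula its area is 9.00.

9.00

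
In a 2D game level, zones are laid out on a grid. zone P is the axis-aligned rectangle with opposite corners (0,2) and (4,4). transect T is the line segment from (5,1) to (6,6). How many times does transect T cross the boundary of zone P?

0

The segment lies entirely outside zone P and never meets its boundary.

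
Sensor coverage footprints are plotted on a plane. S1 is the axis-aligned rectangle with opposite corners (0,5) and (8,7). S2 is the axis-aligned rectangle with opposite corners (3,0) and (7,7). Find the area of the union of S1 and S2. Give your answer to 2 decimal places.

By inclusion–exclusion:
Individual areas: |S1| = 16, |S2| = 28.
|S1∩S2|: x∈[3,7], y∈[5,7] → 4·2 = 8.
|S1 ∪ S2| = 44 − 8 = 36.00.

36.00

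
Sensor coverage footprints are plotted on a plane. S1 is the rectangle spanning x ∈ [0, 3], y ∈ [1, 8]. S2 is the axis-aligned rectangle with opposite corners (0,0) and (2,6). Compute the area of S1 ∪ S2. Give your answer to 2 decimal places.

23.00

By inclusion–exclusion:
Individual areas: |S1| = 21, |S2| = 12.
|S1∩S2|: x∈[0,2], y∈[1,6] → 2·5 = 10.
|S1 ∪ S2| = 33 − 10 = 23.00.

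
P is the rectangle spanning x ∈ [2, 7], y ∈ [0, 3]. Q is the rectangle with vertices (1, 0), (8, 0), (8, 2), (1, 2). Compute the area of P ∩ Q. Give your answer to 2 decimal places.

10.00

|P∩Q|: x∈[2,7], y∈[0,2] → 5·2 = 10.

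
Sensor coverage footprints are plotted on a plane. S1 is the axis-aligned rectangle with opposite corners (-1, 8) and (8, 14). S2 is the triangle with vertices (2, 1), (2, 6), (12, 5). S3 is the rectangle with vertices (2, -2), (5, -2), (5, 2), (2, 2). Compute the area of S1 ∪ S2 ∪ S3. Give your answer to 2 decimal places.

89.75

By inclusion–exclusion:
Individual areas: |S1| = 54, |S2| = 25, |S3| = 12.
|S1∩S2| = 0.
|S1∩S3| = 0 (no overlap).
|S2∩S3| = 1.25.
|S1∩S2∩S3| = 0.
|S1 ∪ S2 ∪ S3| = 91 − 1.25 + 0 = 89.75.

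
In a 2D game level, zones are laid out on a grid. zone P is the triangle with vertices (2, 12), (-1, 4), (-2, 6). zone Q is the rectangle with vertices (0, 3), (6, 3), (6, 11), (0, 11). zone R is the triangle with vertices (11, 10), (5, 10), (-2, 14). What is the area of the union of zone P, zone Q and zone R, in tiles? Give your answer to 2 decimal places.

62.93

By inclusion–exclusion:
Individual areas: |zone P| = 7, |zone Q| = 48, |zone R| = 12.
|zone P∩zone Q| = 2.1875.
|zone P∩zone R| = 0.0071.
|zone Q∩zone R| = 1.875.
|zone P∩zone Q∩zone R| = 0.
|zone P ∪ zone Q ∪ zone R| = 67 − 4.0696 + 0 = 62.93.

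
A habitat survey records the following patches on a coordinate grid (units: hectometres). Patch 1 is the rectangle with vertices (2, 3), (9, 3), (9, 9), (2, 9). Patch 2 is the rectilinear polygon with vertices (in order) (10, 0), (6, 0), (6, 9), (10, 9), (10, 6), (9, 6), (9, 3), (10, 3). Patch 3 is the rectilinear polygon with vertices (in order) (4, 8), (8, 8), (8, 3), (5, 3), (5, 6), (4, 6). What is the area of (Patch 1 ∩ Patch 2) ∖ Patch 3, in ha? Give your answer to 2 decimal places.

8.00

|Patch 1 ∩ Patch 2| = 18.
|(Patch 1 ∩ Patch 2) ∩ Patch 3| = 10.
|(Patch 1 ∩ Patch 2) ∖ Patch 3| = 18 − 10 = 8.00.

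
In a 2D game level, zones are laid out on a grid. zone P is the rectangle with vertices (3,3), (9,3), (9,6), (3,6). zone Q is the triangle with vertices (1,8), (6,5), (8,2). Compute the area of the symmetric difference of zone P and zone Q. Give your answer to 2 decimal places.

|zone P| = 18, |zone Q| = 4.5, |zone P∩zone Q| = 3.25.
|zone P △ zone Q| = |zone P| + |zone Q| − 2·|zone P∩zone Q| = 18 + 4.5 − 6.5 = 16.00.

16.00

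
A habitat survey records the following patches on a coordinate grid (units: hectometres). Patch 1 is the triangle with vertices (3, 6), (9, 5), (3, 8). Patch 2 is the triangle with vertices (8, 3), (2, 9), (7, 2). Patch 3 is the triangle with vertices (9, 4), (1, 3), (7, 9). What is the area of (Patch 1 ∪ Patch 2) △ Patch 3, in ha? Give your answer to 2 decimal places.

|Patch 1 ∪ Patch 2| = 10.6378.
|(Patch 1 ∪ Patch 2) ∩ Patch 3| = 5.8544.
|(Patch 1 ∪ Patch 2) △ Patch 3| = 10.6378 + 21 − 11.7087 = 19.93.

19.93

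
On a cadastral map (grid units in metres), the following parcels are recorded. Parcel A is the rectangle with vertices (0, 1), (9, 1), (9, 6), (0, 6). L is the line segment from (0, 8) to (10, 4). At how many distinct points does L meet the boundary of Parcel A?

2

The segment meets the boundary at (9,4.4), (5,6).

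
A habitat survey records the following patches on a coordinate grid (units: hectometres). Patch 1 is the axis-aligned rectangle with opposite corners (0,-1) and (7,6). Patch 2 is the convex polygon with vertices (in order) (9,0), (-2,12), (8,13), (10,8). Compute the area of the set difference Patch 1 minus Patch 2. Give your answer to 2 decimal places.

42.32

|Patch 1| = 49, |Patch 1∩Patch 2| = 6.6818.
|Patch 1 ∖ Patch 2| = |Patch 1| − |Patch 1∩Patch 2| = 49 − 6.6818 = 42.32.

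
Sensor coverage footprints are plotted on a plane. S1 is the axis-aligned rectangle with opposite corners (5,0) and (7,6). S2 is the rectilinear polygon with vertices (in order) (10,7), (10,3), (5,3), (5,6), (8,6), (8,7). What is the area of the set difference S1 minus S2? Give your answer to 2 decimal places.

|S1| = 12, |S1∩S2| = 6.
|S1 ∖ S2| = |S1| − |S1∩S2| = 12 − 6 = 6.00.

6.00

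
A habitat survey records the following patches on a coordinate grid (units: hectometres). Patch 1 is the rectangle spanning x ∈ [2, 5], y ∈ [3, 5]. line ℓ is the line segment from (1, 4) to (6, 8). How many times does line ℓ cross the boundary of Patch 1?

2

The segment meets the boundary at (2.25,5), (2,4.8).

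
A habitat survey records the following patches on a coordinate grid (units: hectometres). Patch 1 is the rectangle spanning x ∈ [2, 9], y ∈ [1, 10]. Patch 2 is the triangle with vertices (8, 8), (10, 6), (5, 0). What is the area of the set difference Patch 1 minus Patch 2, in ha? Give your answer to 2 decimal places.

53.33

|Patch 1| = 63, |Patch 1∩Patch 2| = 9.6708.
|Patch 1 ∖ Patch 2| = |Patch 1| − |Patch 1∩Patch 2| = 63 − 9.6708 = 53.33.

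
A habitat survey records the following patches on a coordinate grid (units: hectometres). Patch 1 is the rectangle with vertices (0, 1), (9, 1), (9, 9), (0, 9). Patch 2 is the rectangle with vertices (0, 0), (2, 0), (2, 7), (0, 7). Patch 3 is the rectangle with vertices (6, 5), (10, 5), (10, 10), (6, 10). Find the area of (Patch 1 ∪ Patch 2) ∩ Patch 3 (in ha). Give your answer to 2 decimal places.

The region (Patch 1 ∪ Patch 2) ∩ Patch 3 is the polygon with vertices (9,9), (9,5), (6,5), (6,9).
By the shoelace formula its area is 12.00.

12.00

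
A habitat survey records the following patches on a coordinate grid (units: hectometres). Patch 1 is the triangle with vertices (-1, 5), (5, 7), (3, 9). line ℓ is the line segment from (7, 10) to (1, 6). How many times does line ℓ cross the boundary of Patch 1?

The segment meets the boundary at (4,8).

1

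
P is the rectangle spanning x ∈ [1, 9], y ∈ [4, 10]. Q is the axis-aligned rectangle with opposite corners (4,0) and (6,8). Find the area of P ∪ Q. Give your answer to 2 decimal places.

By inclusion–exclusion:
Individual areas: |P| = 48, |Q| = 16.
|P∩Q|: x∈[4,6], y∈[4,8] → 2·4 = 8.
|P ∪ Q| = 64 − 8 = 56.00.

56.00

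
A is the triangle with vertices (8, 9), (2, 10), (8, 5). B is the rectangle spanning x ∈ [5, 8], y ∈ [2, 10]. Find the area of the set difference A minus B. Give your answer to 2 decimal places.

|A| = 12, |A∩B| = 9.
|A ∖ B| = |A| − |A∩B| = 12 − 9 = 3.00.

3.00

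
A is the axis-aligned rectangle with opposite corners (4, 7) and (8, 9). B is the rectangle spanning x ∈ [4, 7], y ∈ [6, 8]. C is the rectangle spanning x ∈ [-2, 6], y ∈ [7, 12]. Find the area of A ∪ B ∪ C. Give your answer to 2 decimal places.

By inclusion–exclusion:
Individual areas: |A| = 8, |B| = 6, |C| = 40.
|A∩B|: x∈[4,7], y∈[7,8] → 3·1 = 3.
|A∩C|: x∈[4,6], y∈[7,9] → 2·2 = 4.
|B∩C|: x∈[4,6], y∈[7,8] → 2·1 = 2.
|A∩B∩C| = 2.
|A ∪ B ∪ C| = 54 − 9 + 2 = 47.00.

47.00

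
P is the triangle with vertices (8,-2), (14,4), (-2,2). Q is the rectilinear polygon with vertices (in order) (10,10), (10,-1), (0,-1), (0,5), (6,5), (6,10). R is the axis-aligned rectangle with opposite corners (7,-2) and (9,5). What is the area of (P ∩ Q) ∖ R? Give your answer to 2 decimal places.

|P ∩ Q| = 32.2.
|(P ∩ Q) ∩ R| = 8.5.
|(P ∩ Q) ∖ R| = 32.2 − 8.5 = 23.70.

23.70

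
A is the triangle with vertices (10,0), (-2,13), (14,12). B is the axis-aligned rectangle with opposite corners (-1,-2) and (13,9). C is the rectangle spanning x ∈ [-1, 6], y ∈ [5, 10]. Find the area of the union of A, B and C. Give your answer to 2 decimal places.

203.35

By inclusion–exclusion:
Individual areas: |A| = 98, |B| = 154, |C| = 35.
|A∩B| = 50.8846.
|A∩C| = 14.6154.
|B∩C|: x∈[-1,6], y∈[5,9] → 7·4 = 28.
|A∩B∩C| = 9.8462.
|A ∪ B ∪ C| = 287 − 93.5 + 9.8462 = 203.35.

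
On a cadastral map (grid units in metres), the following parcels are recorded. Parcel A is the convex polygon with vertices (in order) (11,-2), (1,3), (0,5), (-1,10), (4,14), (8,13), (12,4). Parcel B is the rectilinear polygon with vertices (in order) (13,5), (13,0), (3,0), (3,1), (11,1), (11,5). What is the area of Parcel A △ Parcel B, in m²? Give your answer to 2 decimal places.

|Parcel A| = 130.5, |Parcel B| = 18, |Parcel A∩Parcel B| = 8.4444.
|Parcel A △ Parcel B| = |Parcel A| + |Parcel B| − 2·|Parcel A∩Parcel B| = 130.5 + 18 − 16.8889 = 131.61.

131.61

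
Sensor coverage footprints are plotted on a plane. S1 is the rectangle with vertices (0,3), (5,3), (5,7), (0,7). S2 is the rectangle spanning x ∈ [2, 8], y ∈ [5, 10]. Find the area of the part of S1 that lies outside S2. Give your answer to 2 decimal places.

14.00

|S1∩S2|: x∈[2,5], y∈[5,7] → 3·2 = 6.
|S1| = 20.
|S1 ∖ S2| = |S1| − |S1∩S2| = 20 − 6 = 14.00.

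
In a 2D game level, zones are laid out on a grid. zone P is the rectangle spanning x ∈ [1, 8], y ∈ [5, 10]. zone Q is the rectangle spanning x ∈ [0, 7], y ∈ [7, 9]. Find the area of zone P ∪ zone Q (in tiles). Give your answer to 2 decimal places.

37.00

By inclusion–exclusion:
Individual areas: |zone P| = 35, |zone Q| = 14.
|zone P∩zone Q|: x∈[1,7], y∈[7,9] → 6·2 = 12.
|zone P ∪ zone Q| = 49 − 12 = 37.00.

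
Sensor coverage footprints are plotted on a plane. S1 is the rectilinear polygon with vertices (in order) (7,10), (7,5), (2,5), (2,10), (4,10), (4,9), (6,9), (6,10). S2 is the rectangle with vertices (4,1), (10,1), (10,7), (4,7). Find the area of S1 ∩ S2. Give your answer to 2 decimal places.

The intersection is the polygon with vertices (7,5), (4,5), (4,7), (7,7).
By the shoelace formula its area is 6.00.

6.00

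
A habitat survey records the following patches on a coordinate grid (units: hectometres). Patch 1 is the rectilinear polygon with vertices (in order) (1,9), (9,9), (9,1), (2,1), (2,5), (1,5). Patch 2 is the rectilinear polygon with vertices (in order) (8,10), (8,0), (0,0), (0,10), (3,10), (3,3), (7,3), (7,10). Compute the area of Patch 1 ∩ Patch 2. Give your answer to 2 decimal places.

28.00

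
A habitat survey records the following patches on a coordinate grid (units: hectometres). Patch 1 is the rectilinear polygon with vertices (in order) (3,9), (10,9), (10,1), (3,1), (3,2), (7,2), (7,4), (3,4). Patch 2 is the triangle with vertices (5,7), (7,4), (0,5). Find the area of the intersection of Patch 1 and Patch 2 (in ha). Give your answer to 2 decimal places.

7.06

The intersection is the polygon with vertices (3,6.2), (5,7), (7,4), (3,4.571).
By the shoelace formula its area is 7.06.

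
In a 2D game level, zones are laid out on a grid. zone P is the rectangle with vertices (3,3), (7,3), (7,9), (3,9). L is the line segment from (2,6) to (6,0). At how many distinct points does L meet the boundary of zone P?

2

The segment meets the boundary at (4,3), (3,4.5).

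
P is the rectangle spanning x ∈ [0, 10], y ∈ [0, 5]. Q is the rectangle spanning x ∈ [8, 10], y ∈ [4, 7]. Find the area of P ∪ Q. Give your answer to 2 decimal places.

By inclusion–exclusion:
Individual areas: |P| = 50, |Q| = 6.
|P∩Q|: x∈[8,10], y∈[4,5] → 2·1 = 2.
|P ∪ Q| = 56 − 2 = 54.00.

54.00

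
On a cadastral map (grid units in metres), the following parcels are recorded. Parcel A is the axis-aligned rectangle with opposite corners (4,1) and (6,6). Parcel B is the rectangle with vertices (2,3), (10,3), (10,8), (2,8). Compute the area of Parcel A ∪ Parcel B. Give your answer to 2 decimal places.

44.00

By inclusion–exclusion:
Individual areas: |Parcel A| = 10, |Parcel B| = 40.
|Parcel A∩Parcel B|: x∈[4,6], y∈[3,6] → 2·3 = 6.
|Parcel A ∪ Parcel B| = 50 − 6 = 44.00.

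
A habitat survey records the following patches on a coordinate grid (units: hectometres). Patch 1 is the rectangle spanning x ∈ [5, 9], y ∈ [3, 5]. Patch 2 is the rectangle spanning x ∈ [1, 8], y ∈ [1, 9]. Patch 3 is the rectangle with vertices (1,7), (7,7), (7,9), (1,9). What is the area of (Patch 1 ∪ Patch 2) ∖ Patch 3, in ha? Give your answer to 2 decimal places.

46.00

|Patch 1 ∪ Patch 2| = 58.
|(Patch 1 ∪ Patch 2) ∩ Patch 3| = 12.
|(Patch 1 ∪ Patch 2) ∖ Patch 3| = 58 − 12 = 46.00.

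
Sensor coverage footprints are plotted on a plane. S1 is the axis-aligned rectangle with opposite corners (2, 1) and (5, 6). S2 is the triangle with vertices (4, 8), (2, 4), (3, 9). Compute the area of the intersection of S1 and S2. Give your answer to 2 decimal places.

0.60

The intersection is the polygon with vertices (3,6), (2,4), (2.4,6).
By the shoelace formula its area is 0.60.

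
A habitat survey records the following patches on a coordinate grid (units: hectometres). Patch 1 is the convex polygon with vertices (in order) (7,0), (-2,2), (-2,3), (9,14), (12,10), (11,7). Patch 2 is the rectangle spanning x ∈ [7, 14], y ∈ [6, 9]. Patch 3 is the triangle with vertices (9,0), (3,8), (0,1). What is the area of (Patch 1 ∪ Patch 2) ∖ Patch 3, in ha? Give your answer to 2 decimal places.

|Patch 1 ∪ Patch 2| = 106.619.
|(Patch 1 ∪ Patch 2) ∩ Patch 3| = 30.3669.
|(Patch 1 ∪ Patch 2) ∖ Patch 3| = 106.619 − 30.3669 = 76.25.

76.25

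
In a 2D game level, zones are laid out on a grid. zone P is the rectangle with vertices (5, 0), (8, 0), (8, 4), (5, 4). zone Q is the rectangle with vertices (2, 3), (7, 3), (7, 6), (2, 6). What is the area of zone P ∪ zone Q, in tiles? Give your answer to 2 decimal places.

By inclusion–exclusion:
Individual areas: |zone P| = 12, |zone Q| = 15.
|zone P∩zone Q|: x∈[5,7], y∈[3,4] → 2·1 = 2.
|zone P ∪ zone Q| = 27 − 2 = 25.00.

25.00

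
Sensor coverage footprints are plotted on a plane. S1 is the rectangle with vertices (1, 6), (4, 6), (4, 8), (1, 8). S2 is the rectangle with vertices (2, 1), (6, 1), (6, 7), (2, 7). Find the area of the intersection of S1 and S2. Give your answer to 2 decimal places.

2.00

|S1∩S2|: x∈[2,4], y∈[6,7] → 2·1 = 2.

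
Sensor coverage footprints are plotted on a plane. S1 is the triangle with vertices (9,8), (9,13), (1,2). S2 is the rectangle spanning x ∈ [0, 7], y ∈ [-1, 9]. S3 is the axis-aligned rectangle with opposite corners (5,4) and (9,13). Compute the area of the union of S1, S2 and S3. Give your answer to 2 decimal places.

By inclusion–exclusion:
Individual areas: |S1| = 20, |S2| = 70, |S3| = 36.
|S1∩S2| = 10.6818.
|S1∩S3| = 15.
|S2∩S3|: x∈[5,7], y∈[4,9] → 2·5 = 10.
|S1∩S2∩S3| = 5.6818.
|S1 ∪ S2 ∪ S3| = 126 − 35.6818 + 5.6818 = 96.00.

96.00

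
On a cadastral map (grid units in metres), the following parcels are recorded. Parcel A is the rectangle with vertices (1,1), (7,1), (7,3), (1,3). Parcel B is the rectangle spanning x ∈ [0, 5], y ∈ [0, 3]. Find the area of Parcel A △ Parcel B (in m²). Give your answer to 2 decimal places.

|Parcel A∩Parcel B|: x∈[1,5], y∈[1,3] → 4·2 = 8.
|Parcel A △ Parcel B| = |Parcel A| + |Parcel B| − 2·|Parcel A∩Parcel B| = 12 + 15 − 16 = 11.00.

11.00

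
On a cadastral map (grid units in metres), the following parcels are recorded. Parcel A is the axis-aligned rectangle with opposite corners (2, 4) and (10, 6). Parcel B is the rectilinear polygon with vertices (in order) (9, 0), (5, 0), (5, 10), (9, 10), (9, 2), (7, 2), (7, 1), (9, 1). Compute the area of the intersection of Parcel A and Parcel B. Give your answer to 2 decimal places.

The intersection is the polygon with vertices (9,6), (9,4), (5,4), (5,6).
By the shoelace formula its area is 8.00.

8.00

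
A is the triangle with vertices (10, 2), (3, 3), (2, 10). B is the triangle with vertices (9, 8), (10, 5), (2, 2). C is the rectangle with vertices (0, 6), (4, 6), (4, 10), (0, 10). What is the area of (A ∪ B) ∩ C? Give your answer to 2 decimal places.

4.86

The region (A ∪ B) ∩ C is the polygon with vertices (2,10), (4,8), (4,6), (2.571,6).
By the shoelace formula its area is 4.86.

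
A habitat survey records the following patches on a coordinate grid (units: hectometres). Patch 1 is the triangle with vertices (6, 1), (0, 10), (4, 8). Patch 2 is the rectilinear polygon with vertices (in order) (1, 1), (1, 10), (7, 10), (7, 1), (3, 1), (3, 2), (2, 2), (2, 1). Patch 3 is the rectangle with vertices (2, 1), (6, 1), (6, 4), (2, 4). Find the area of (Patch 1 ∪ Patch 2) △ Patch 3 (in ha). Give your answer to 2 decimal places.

|Patch 1 ∪ Patch 2| = 53.5.
|(Patch 1 ∪ Patch 2) ∩ Patch 3| = 11.
|(Patch 1 ∪ Patch 2) △ Patch 3| = 53.5 + 12 − 22 = 43.50.

43.50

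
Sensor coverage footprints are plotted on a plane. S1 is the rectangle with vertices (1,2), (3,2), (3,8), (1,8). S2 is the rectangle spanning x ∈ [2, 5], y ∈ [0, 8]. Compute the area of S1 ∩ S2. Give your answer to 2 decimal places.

6.00

|S1∩S2|: x∈[2,3], y∈[2,8] → 1·6 = 6.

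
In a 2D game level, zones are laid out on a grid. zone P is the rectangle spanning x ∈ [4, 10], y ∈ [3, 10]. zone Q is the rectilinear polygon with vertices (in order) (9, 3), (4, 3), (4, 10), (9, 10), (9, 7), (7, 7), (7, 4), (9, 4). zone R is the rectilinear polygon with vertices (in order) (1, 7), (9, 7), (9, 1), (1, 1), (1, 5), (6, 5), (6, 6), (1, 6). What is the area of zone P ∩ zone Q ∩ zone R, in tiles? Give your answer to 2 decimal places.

12.00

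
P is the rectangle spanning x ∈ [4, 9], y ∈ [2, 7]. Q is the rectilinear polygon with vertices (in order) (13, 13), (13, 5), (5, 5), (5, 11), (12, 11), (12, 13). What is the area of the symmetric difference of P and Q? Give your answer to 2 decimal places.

|P| = 25, |Q| = 50, |P∩Q| = 8.
|P △ Q| = |P| + |Q| − 2·|P∩Q| = 25 + 50 − 16 = 59.00.

59.00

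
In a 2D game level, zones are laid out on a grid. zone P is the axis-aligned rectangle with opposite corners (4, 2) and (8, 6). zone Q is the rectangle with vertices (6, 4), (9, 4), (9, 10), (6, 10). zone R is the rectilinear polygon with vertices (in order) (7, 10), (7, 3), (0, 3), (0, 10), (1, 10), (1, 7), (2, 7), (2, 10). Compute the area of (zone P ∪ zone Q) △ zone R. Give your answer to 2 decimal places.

50.00

|zone P ∪ zone Q| = 30.
|(zone P ∪ zone Q) ∩ zone R| = 13.
|(zone P ∪ zone Q) △ zone R| = 30 + 46 − 26 = 50.00.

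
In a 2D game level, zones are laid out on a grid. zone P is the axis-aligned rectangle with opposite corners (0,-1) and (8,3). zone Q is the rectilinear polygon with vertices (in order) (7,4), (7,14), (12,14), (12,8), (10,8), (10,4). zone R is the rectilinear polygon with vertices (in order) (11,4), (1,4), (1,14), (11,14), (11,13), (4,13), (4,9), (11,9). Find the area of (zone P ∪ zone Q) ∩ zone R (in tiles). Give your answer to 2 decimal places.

|zone P ∪ zone Q| = 74.
|(zone P ∪ zone Q) ∩ zone R| = 20.00.

20.00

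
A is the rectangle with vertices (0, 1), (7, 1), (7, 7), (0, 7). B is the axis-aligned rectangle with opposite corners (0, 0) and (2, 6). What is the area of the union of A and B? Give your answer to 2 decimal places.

By inclusion–exclusion:
Individual areas: |A| = 42, |B| = 12.
|A∩B|: x∈[0,2], y∈[1,6] → 2·5 = 10.
|A ∪ B| = 54 − 10 = 44.00.

44.00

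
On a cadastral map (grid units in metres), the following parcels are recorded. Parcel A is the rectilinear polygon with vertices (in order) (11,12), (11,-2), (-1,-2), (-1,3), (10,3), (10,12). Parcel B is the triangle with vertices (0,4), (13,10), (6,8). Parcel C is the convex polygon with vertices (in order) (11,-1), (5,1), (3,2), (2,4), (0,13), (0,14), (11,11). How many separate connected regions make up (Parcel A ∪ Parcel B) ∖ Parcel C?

4

(Parcel A ∪ Parcel B) ∖ Parcel C splits into 4 disjoint pieces (area 0.3516, area 38.75, area 0.3241, area 0.8636).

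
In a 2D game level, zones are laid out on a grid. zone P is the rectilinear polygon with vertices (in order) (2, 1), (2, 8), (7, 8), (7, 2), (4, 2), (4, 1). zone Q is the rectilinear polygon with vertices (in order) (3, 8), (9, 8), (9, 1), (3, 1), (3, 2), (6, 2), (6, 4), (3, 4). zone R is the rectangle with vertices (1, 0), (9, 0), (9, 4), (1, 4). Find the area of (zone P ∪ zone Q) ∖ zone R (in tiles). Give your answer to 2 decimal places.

28.00

|zone P ∪ zone Q| = 49.
|(zone P ∪ zone Q) ∩ zone R| = 21.
|(zone P ∪ zone Q) ∖ zone R| = 49 − 21 = 28.00.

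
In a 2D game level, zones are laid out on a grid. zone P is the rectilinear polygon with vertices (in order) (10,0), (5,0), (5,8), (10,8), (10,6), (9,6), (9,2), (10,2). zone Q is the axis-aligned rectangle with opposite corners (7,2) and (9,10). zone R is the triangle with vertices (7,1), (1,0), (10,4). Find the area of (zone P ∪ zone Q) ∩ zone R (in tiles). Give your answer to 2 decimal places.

5.00

The region (zone P ∪ zone Q) ∩ zone R is the polygon with vertices (5,1.778), (9,3.556), (9,3), (7,1), (5,0.667).
By the shoelace formula its area is 5.00.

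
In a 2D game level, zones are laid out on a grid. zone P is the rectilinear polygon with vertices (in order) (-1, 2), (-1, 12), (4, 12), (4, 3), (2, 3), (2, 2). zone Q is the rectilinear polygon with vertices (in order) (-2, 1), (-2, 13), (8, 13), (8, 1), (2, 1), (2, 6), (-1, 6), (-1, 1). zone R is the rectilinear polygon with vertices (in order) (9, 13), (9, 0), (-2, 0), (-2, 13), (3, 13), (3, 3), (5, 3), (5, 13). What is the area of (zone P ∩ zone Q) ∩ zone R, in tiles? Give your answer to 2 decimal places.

|zone P ∩ zone Q| = 36.
|(zone P ∩ zone Q) ∩ zone R| = 27.00.

27.00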